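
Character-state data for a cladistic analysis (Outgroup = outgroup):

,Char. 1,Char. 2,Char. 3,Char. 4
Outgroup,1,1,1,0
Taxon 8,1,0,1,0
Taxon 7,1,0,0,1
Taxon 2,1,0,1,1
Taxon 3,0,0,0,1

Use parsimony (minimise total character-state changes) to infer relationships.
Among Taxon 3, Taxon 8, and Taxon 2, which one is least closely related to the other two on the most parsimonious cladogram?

Character polarity is set by the outgroup: the derived state is whichever differs from the outgroup's state, so for Char. 1, Char. 2, Char. 3 the derived state is '0', and for the remaining characters it is '1'.
Char. 1: derived state '0' in Taxon 3 only — an autapomorphy, so it tells us nothing about relationships among taxa.
All ingroup taxa share the derived state '0' for Char. 2; it defines the ingroup but does not resolve relationships within it.
Char. 3 (derived state '0') is shared by Taxon 3 and Taxon 7 — a synapomorphy uniting that clade.
Char. 4 (derived state '1') is shared by Taxon 2, Taxon 3, and Taxon 7 — a synapomorphy uniting that clade.
Most parsimonious ingroup topology: (Taxon 8,((Taxon 7,Taxon 3),Taxon 2)).
Taxon 3 and Taxon 2 share a more recent common ancestor with each other than either does with Taxon 8, so Taxon 8 is the least closely related of the three.

Taxon 8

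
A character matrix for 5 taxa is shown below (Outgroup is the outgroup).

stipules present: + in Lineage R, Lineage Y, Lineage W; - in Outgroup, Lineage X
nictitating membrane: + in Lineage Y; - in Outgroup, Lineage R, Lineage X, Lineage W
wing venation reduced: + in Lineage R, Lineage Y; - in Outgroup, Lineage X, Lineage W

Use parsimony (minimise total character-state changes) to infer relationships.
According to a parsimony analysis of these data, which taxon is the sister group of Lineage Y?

The outgroup has state '-' for every character, so '+' is the derived state throughout.
stipules present: derived state '+' in Lineage R, Lineage W, and Lineage Y only — synapomorphy for {Lineage R, Lineage W, Lineage Y}.
nictitating membrane: derived state '+' in Lineage Y only — an autapomorphy, so it tells us nothing about relationships among taxa.
wing venation reduced: derived state '+' in Lineage R and Lineage Y only — synapomorphy for {Lineage R, Lineage Y}.
Most parsimonious ingroup topology: (((Lineage R,Lineage Y),Lineage W),Lineage X).
Lineage Y and Lineage R form a cherry on this tree, so they are sister taxa.

Lineage R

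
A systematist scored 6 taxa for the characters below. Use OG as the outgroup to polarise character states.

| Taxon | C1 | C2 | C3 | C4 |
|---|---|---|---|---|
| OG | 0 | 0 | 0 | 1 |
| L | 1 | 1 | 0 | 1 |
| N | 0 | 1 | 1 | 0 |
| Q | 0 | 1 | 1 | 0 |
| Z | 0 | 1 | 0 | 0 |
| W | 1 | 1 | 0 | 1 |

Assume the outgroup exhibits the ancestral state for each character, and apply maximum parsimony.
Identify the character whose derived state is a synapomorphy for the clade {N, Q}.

C3

Character polarity is set by the outgroup: the derived state is whichever differs from the outgroup's state, so for C4 the derived state is '0', and for the remaining characters it is '1'.
C1: derived state '1' in L and W only — synapomorphy for {L, W}.
All ingroup taxa share the derived state '1' for C2; it defines the ingroup but does not resolve relationships within it.
C3: derived state '1' in N and Q only — synapomorphy for {N, Q}.
C4: derived state '0' in N, Q, and Z only — synapomorphy for {N, Q, Z}.
Most parsimonious ingroup topology: ((L,W),((N,Q),Z)).
The clade {N, Q} is supported by C3: its derived state '1' occurs in exactly those taxa and in no other taxon (including the outgroup).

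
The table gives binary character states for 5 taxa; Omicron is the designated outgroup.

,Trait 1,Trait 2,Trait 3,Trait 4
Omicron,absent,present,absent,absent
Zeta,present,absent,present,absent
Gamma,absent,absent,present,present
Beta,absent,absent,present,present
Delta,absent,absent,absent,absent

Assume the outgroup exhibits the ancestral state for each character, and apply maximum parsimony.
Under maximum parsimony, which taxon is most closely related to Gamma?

Character polarity is set by the outgroup: the derived state is whichever differs from the outgroup's state, so for Trait 2 the derived state is 'absent', and for the remaining characters it is 'present'.
Trait 1: derived state 'present' in Zeta only — an autapomorphy, so it tells us nothing about relationships among taxa.
Trait 2 (derived state 'absent') is shared by all ingroup taxa — unites the whole ingroup.
Only Beta, Gamma, and Zeta show the derived state 'present' for Trait 3, supporting them as a clade.
Only Beta and Gamma show the derived state 'present' for Trait 4, supporting them as a clade.
Most parsimonious ingroup topology: ((Zeta,(Gamma,Beta)),Delta).
Gamma and Beta form a cherry on this tree, so they are sister taxa.

Beta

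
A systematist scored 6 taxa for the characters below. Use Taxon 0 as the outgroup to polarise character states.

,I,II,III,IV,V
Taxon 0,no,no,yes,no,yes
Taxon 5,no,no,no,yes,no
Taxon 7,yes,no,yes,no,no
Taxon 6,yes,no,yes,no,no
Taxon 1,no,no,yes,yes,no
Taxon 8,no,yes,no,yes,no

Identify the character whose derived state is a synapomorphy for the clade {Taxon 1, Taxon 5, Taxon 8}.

Character polarity is set by the outgroup: the derived state is whichever differs from the outgroup's state, so for III, V the derived state is 'no', and for the remaining characters it is 'yes'.
I: derived state 'yes' in Taxon 6 and Taxon 7 only — synapomorphy for {Taxon 6, Taxon 7}.
II: derived state 'yes' in Taxon 8 only — an autapomorphy, so it tells us nothing about relationships among taxa.
Only Taxon 5 and Taxon 8 show the derived state 'no' for III, supporting them as a clade.
IV (derived state 'yes') is shared by Taxon 1, Taxon 5, and Taxon 8 — a synapomorphy uniting that clade.
All ingroup taxa share the derived state 'no' for V; it defines the ingroup but does not resolve relationships within it.
Most parsimonious ingroup topology: (((Taxon 5,Taxon 8),Taxon 1),(Taxon 7,Taxon 6)).
The clade {Taxon 1, Taxon 5, Taxon 8} is supported by IV: its derived state 'yes' occurs in exactly those taxa and in no other taxon (including the outgroup).

IV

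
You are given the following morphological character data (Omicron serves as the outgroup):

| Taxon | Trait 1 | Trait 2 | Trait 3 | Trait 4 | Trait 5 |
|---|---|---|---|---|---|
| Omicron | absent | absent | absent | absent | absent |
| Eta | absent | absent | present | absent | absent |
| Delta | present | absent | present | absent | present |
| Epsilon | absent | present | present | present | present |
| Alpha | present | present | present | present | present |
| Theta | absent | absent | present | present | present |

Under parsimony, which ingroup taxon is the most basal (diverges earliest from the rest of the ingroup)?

Eta

The outgroup has state 'absent' for every character, so 'present' is the derived state throughout.
Trait 1 groups Alpha and Delta, which is incompatible with the clades supported by the remaining characters; treating it as convergent (homoplasy) costs fewer steps than any alternative tree.
Trait 2: derived state 'present' in Alpha and Epsilon only — synapomorphy for {Alpha, Epsilon}.
All ingroup taxa share the derived state 'present' for Trait 3; it defines the ingroup but does not resolve relationships within it.
Trait 4 (derived state 'present') is shared by Alpha, Epsilon, and Theta — a synapomorphy uniting that clade.
Trait 5 (derived state 'present') is shared by Alpha, Delta, Epsilon, and Theta — a synapomorphy uniting that clade.
Most parsimonious ingroup topology: (Eta,(Delta,((Epsilon,Alpha),Theta))).
Eta is sister to the clade containing all other ingroup taxa, so it is the earliest-diverging (most basal) ingroup lineage.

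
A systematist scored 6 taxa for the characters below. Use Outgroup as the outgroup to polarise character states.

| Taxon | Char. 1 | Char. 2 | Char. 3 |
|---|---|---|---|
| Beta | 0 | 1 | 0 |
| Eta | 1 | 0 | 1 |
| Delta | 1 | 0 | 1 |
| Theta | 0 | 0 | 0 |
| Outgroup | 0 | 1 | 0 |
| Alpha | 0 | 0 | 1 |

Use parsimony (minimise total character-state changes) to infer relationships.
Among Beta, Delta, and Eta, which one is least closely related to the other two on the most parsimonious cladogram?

Beta

Character polarity is set by the outgroup: the derived state is whichever differs from the outgroup's state, so for Char. 2 the derived state is '0', and for the remaining characters it is '1'.
Char. 1 (derived state '1') is shared by Delta and Eta — a synapomorphy uniting that clade.
Char. 2: derived state '0' in Alpha, Delta, Eta, and Theta only — synapomorphy for {Alpha, Delta, Eta, Theta}.
Char. 3 (derived state '1') is shared by Alpha, Delta, and Eta — a synapomorphy uniting that clade.
Most parsimonious ingroup topology: (((Alpha,(Delta,Eta)),Theta),Beta).
Eta and Delta share a more recent common ancestor with each other than either does with Beta, so Beta is the least closely related of the three.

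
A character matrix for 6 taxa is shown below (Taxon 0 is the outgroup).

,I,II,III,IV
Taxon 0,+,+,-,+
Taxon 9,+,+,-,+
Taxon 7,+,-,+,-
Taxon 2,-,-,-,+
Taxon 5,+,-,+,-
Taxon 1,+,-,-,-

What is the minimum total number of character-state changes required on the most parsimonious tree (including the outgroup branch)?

4

Character polarity is set by the outgroup: the derived state is whichever differs from the outgroup's state, so for I, II, IV the derived state is '-', and for the remaining characters it is '+'.
I: derived state '-' in Taxon 2 only — an autapomorphy, so it tells us nothing about relationships among taxa.
II (derived state '-') is shared by Taxon 1, Taxon 2, Taxon 5, and Taxon 7 — a synapomorphy uniting that clade.
III: derived state '+' in Taxon 5 and Taxon 7 only — synapomorphy for {Taxon 5, Taxon 7}.
IV: derived state '-' in Taxon 1, Taxon 5, and Taxon 7 only — synapomorphy for {Taxon 1, Taxon 5, Taxon 7}.
Most parsimonious ingroup topology: (Taxon 9,(((Taxon 7,Taxon 5),Taxon 1),Taxon 2)).
Changes per character on this tree: I: 1; II: 1; III: 1; IV: 1.
Total = 4.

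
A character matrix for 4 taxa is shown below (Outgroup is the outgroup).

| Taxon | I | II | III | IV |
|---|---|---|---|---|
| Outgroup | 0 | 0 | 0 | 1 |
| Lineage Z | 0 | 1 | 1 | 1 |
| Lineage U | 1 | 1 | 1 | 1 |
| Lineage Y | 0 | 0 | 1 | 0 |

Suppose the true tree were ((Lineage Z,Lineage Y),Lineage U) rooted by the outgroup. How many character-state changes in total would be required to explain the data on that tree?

Map each character onto ((Lineage Z,Lineage Y),Lineage U) (rooted by Outgroup) and count the minimum state changes it requires (Fitch parsimony):
I: 1; II: 2; III: 1; IV: 1.
Total tree length = 5.

5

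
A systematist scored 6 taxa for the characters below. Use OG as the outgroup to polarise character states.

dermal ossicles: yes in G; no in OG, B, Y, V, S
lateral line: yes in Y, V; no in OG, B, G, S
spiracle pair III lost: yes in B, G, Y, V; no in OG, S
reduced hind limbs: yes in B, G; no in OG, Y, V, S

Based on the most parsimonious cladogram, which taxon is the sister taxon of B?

G

The outgroup has state 'no' for every character, so 'yes' is the derived state throughout.
dermal ossicles (derived state 'yes') is unique to G (autapomorphy; uninformative for grouping).
lateral line (derived state 'yes') is shared by V and Y — a synapomorphy uniting that clade.
spiracle pair III lost (derived state 'yes') is shared by B, G, V, and Y — a synapomorphy uniting that clade.
reduced hind limbs: derived state 'yes' in B and G only — synapomorphy for {B, G}.
Most parsimonious ingroup topology: (((B,G),(Y,V)),S).
B and G form a cherry on this tree, so they are sister taxa.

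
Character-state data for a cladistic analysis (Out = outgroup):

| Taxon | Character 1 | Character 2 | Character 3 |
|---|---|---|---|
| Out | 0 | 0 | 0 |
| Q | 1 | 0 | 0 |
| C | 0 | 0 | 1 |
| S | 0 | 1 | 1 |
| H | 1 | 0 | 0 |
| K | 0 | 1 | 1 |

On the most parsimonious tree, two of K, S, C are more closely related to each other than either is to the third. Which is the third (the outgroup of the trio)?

The outgroup has state '0' for every character, so '1' is the derived state throughout.
Only H and Q show the derived state '1' for Character 1, supporting them as a clade.
Character 2: derived state '1' in K and S only — synapomorphy for {K, S}.
Character 3: derived state '1' in C, K, and S only — synapomorphy for {C, K, S}.
Most parsimonious ingroup topology: ((Q,H),(C,(S,K))).
S and K share a more recent common ancestor with each other than either does with C, so C is the least closely related of the three.

C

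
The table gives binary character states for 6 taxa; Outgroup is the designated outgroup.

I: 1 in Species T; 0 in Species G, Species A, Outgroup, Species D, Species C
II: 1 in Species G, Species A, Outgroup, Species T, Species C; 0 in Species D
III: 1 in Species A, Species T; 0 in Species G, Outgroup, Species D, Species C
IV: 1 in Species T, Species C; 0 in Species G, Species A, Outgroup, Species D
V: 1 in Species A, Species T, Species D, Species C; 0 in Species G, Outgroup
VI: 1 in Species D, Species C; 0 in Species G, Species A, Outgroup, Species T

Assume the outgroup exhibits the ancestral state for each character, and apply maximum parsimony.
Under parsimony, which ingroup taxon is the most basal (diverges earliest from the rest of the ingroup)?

Species G

Character polarity is set by the outgroup: the derived state is whichever differs from the outgroup's state, so for II the derived state is '0', and for the remaining characters it is '1'.
I (derived state '1') is unique to Species T (autapomorphy; uninformative for grouping).
II (derived state '0') is unique to Species D (autapomorphy; uninformative for grouping).
III (derived state '1') is shared by Species A and Species T — a synapomorphy uniting that clade.
IV (state '1') occurs in Species C and Species T but conflicts with the nesting implied by the other characters — most parsimoniously interpreted as homoplasy.
V (derived state '1') is shared by Species A, Species C, Species D, and Species T — a synapomorphy uniting that clade.
VI: derived state '1' in Species C and Species D only — synapomorphy for {Species C, Species D}.
Most parsimonious ingroup topology: (((Species A,Species T),(Species C,Species D)),Species G).
Species G is sister to the clade containing all other ingroup taxa, so it is the earliest-diverging (most basal) ingroup lineage.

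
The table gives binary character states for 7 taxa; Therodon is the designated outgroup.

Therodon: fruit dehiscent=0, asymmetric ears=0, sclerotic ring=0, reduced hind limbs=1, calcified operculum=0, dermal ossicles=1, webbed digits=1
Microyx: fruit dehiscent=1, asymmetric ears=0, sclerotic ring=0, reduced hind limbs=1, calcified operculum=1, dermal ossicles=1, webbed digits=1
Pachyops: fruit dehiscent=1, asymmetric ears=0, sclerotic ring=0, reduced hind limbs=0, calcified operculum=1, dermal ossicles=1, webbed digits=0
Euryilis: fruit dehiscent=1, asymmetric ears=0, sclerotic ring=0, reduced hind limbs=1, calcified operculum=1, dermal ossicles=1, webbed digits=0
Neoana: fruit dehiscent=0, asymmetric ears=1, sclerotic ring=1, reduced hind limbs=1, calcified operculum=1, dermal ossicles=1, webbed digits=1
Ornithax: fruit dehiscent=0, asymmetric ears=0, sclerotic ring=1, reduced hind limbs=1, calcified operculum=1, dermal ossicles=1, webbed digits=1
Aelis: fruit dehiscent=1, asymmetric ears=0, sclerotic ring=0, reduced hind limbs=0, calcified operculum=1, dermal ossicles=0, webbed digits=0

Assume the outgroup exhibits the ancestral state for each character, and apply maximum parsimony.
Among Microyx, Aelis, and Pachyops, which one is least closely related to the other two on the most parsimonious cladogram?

Microyx

Character polarity is set by the outgroup: the derived state is whichever differs from the outgroup's state, so for reduced hind limbs, dermal ossicles, webbed digits the derived state is '0', and for the remaining characters it is '1'.
Only Aelis, Euryilis, Microyx, and Pachyops show the derived state '1' for fruit dehiscent, supporting them as a clade.
asymmetric ears (derived state '1') is unique to Neoana (autapomorphy; uninformative for grouping).
sclerotic ring (derived state '1') is shared by Neoana and Ornithax — a synapomorphy uniting that clade.
reduced hind limbs: derived state '0' in Aelis and Pachyops only — synapomorphy for {Aelis, Pachyops}.
All ingroup taxa share the derived state '1' for calcified operculum; it defines the ingroup but does not resolve relationships within it.
dermal ossicles: derived state '0' in Aelis only — an autapomorphy, so it tells us nothing about relationships among taxa.
Only Aelis, Euryilis, and Pachyops show the derived state '0' for webbed digits, supporting them as a clade.
Most parsimonious ingroup topology: ((Microyx,((Pachyops,Aelis),Euryilis)),(Neoana,Ornithax)).
Pachyops and Aelis share a more recent common ancestor with each other than either does with Microyx, so Microyx is the least closely related of the three.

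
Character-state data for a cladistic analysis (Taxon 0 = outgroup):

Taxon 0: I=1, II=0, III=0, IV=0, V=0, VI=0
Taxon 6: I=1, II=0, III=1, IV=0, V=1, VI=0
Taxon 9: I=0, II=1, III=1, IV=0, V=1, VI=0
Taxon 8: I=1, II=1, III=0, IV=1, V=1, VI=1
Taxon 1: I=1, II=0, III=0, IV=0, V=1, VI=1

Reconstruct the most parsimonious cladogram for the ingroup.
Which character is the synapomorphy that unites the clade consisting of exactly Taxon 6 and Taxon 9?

Character polarity is set by the outgroup: the derived state is whichever differs from the outgroup's state, so for I the derived state is '0', and for the remaining characters it is '1'.
I (derived state '0') is unique to Taxon 9 (autapomorphy; uninformative for grouping).
II (state '1') occurs in Taxon 8 and Taxon 9 but conflicts with the nesting implied by the other characters — most parsimoniously interpreted as homoplasy.
III: derived state '1' in Taxon 6 and Taxon 9 only — synapomorphy for {Taxon 6, Taxon 9}.
IV: derived state '1' in Taxon 8 only — an autapomorphy, so it tells us nothing about relationships among taxa.
V (derived state '1') is shared by all ingroup taxa — unites the whole ingroup.
VI: derived state '1' in Taxon 1 and Taxon 8 only — synapomorphy for {Taxon 1, Taxon 8}.
Most parsimonious ingroup topology: ((Taxon 6,Taxon 9),(Taxon 8,Taxon 1)).
The clade {Taxon 6, Taxon 9} is supported by III: its derived state '1' occurs in exactly those taxa and in no other taxon (including the outgroup).

III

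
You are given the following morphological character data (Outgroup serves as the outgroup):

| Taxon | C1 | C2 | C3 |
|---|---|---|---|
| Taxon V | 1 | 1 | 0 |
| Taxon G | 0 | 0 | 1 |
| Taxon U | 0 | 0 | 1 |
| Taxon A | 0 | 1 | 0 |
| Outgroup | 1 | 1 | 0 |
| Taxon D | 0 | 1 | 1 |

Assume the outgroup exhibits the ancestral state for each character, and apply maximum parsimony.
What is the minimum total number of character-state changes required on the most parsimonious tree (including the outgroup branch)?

3

Character polarity is set by the outgroup: the derived state is whichever differs from the outgroup's state, so for C1, C2 the derived state is '0', and for the remaining characters it is '1'.
C1 (derived state '0') is shared by Taxon A, Taxon D, Taxon G, and Taxon U — a synapomorphy uniting that clade.
C2 (derived state '0') is shared by Taxon G and Taxon U — a synapomorphy uniting that clade.
Only Taxon D, Taxon G, and Taxon U show the derived state '1' for C3, supporting them as a clade.
Most parsimonious ingroup topology: ((((Taxon G,Taxon U),Taxon D),Taxon A),Taxon V).
Changes per character on this tree: C1: 1; C2: 1; C3: 1.
Total = 3.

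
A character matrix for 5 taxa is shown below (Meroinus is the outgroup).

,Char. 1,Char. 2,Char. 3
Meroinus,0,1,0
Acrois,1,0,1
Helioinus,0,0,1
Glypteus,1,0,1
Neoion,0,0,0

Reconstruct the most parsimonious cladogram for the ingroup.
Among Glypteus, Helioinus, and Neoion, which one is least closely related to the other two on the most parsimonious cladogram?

Neoion

Character polarity is set by the outgroup: the derived state is whichever differs from the outgroup's state, so for Char. 2 the derived state is '0', and for the remaining characters it is '1'.
Char. 1: derived state '1' in Acrois and Glypteus only — synapomorphy for {Acrois, Glypteus}.
All ingroup taxa share the derived state '0' for Char. 2; it defines the ingroup but does not resolve relationships within it.
Only Acrois, Glypteus, and Helioinus show the derived state '1' for Char. 3, supporting them as a clade.
Most parsimonious ingroup topology: (((Acrois,Glypteus),Helioinus),Neoion).
Glypteus and Helioinus share a more recent common ancestor with each other than either does with Neoion, so Neoion is the least closely related of the three.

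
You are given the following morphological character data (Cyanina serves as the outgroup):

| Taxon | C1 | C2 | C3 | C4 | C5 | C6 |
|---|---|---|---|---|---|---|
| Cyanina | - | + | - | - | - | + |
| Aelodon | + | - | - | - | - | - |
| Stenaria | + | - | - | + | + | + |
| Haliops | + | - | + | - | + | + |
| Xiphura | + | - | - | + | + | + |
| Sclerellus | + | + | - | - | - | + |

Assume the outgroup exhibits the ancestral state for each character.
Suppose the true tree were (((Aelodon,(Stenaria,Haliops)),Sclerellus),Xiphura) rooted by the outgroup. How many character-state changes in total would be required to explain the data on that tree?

Map each character onto (((Aelodon,(Stenaria,Haliops)),Sclerellus),Xiphura) (rooted by Cyanina) and count the minimum state changes it requires (Fitch parsimony):
C1: 1; C2: 2; C3: 1; C4: 2; C5: 2; C6: 1.
Total tree length = 9.

9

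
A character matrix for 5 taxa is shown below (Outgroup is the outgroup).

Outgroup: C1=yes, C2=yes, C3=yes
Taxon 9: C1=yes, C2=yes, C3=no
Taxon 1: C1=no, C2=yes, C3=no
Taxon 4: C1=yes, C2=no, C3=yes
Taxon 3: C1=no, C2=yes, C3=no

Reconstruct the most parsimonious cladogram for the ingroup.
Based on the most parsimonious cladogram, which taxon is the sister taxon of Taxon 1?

The outgroup has state 'yes' for every character, so 'no' is the derived state throughout.
C1: derived state 'no' in Taxon 1 and Taxon 3 only — synapomorphy for {Taxon 1, Taxon 3}.
C2 (derived state 'no') is unique to Taxon 4 (autapomorphy; uninformative for grouping).
C3 (derived state 'no') is shared by Taxon 1, Taxon 3, and Taxon 9 — a synapomorphy uniting that clade.
Most parsimonious ingroup topology: ((Taxon 9,(Taxon 1,Taxon 3)),Taxon 4).
Taxon 1 and Taxon 3 form a cherry on this tree, so they are sister taxa.

Taxon 3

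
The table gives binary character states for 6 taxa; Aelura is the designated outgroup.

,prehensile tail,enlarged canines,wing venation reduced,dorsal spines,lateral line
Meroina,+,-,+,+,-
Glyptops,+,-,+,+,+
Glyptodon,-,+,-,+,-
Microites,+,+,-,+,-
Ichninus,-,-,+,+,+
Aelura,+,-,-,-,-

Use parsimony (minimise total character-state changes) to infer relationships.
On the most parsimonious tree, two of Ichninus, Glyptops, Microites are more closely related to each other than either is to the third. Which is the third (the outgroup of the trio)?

Character polarity is set by the outgroup: the derived state is whichever differs from the outgroup's state, so for prehensile tail the derived state is '-', and for the remaining characters it is '+'.
prehensile tail groups Glyptodon and Ichninus, which is incompatible with the clades supported by the remaining characters; treating it as convergent (homoplasy) costs fewer steps than any alternative tree.
Only Glyptodon and Microites show the derived state '+' for enlarged canines, supporting them as a clade.
wing venation reduced: derived state '+' in Glyptops, Ichninus, and Meroina only — synapomorphy for {Glyptops, Ichninus, Meroina}.
dorsal spines (derived state '+') is shared by all ingroup taxa — unites the whole ingroup.
Only Glyptops and Ichninus show the derived state '+' for lateral line, supporting them as a clade.
Most parsimonious ingroup topology: ((Meroina,(Ichninus,Glyptops)),(Glyptodon,Microites)).
Ichninus and Glyptops share a more recent common ancestor with each other than either does with Microites, so Microites is the least closely related of the three.

Microites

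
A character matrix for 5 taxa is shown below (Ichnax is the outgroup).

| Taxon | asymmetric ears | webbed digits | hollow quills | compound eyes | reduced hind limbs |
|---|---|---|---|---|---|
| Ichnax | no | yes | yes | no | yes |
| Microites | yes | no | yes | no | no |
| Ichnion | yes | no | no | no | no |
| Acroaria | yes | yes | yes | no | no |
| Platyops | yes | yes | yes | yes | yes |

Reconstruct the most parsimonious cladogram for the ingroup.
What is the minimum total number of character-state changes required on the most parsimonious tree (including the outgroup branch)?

5

Character polarity is set by the outgroup: the derived state is whichever differs from the outgroup's state, so for webbed digits, hollow quills, reduced hind limbs the derived state is 'no', and for the remaining characters it is 'yes'.
asymmetric ears (derived state 'yes') is shared by all ingroup taxa — unites the whole ingroup.
Only Ichnion and Microites show the derived state 'no' for webbed digits, supporting them as a clade.
hollow quills (derived state 'no') is unique to Ichnion (autapomorphy; uninformative for grouping).
compound eyes: derived state 'yes' in Platyops only — an autapomorphy, so it tells us nothing about relationships among taxa.
reduced hind limbs: derived state 'no' in Acroaria, Ichnion, and Microites only — synapomorphy for {Acroaria, Ichnion, Microites}.
Most parsimonious ingroup topology: (((Microites,Ichnion),Acroaria),Platyops).
Changes per character on this tree: asymmetric ears: 1; webbed digits: 1; hollow quills: 1; compound eyes: 1; reduced hind limbs: 1.
Total = 5.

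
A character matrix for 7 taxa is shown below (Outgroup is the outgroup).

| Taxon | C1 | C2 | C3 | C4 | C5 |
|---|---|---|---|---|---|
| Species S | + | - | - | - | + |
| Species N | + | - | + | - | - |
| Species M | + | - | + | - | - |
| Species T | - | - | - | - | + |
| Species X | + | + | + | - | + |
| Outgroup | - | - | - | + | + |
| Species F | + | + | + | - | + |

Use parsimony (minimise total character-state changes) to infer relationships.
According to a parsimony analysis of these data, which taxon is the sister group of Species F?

Species X

Character polarity is set by the outgroup: the derived state is whichever differs from the outgroup's state, so for C4, C5 the derived state is '-', and for the remaining characters it is '+'.
C1: derived state '+' in Species F, Species M, Species N, Species S, and Species X only — synapomorphy for {Species F, Species M, Species N, Species S, Species X}.
Only Species F and Species X show the derived state '+' for C2, supporting them as a clade.
C3: derived state '+' in Species F, Species M, Species N, and Species X only — synapomorphy for {Species F, Species M, Species N, Species X}.
All ingroup taxa share the derived state '-' for C4; it defines the ingroup but does not resolve relationships within it.
C5 (derived state '-') is shared by Species M and Species N — a synapomorphy uniting that clade.
Most parsimonious ingroup topology: (Species T,(((Species M,Species N),(Species F,Species X)),Species S)).
Species F and Species X form a cherry on this tree, so they are sister taxa.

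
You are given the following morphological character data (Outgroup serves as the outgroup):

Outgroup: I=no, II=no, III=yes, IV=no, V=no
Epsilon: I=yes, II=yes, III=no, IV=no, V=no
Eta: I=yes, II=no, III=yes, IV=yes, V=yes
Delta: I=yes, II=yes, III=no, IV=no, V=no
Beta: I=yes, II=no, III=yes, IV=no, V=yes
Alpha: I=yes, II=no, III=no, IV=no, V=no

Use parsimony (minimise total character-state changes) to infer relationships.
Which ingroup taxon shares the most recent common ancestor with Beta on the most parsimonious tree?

Eta

Character polarity is set by the outgroup: the derived state is whichever differs from the outgroup's state, so for III the derived state is 'no', and for the remaining characters it is 'yes'.
I (derived state 'yes') is shared by all ingroup taxa — unites the whole ingroup.
II (derived state 'yes') is shared by Delta and Epsilon — a synapomorphy uniting that clade.
Only Alpha, Delta, and Epsilon show the derived state 'no' for III, supporting them as a clade.
IV (derived state 'yes') is unique to Eta (autapomorphy; uninformative for grouping).
V: derived state 'yes' in Beta and Eta only — synapomorphy for {Beta, Eta}.
Most parsimonious ingroup topology: (((Epsilon,Delta),Alpha),(Eta,Beta)).
Beta and Eta form a cherry on this tree, so they are sister taxa.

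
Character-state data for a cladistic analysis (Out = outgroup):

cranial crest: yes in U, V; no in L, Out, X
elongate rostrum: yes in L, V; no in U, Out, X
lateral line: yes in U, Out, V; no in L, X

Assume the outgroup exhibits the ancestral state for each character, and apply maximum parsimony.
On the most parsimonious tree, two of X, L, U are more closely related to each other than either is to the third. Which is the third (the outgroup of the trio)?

Character polarity is set by the outgroup: the derived state is whichever differs from the outgroup's state, so for lateral line the derived state is 'no', and for the remaining characters it is 'yes'.
Only U and V show the derived state 'yes' for cranial crest, supporting them as a clade.
elongate rostrum groups L and V, which is incompatible with the clades supported by the remaining characters; treating it as convergent (homoplasy) costs fewer steps than any alternative tree.
Only L and X show the derived state 'no' for lateral line, supporting them as a clade.
Most parsimonious ingroup topology: ((V,U),(L,X)).
L and X share a more recent common ancestor with each other than either does with U, so U is the least closely related of the three.

U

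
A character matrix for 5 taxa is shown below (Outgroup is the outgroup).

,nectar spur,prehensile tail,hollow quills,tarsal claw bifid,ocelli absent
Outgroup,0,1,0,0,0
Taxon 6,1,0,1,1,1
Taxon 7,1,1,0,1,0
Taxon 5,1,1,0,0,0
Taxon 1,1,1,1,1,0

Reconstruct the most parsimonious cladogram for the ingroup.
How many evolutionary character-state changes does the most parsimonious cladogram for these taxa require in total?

5

Character polarity is set by the outgroup: the derived state is whichever differs from the outgroup's state, so for prehensile tail the derived state is '0', and for the remaining characters it is '1'.
All ingroup taxa share the derived state '1' for nectar spur; it defines the ingroup but does not resolve relationships within it.
prehensile tail (derived state '0') is unique to Taxon 6 (autapomorphy; uninformative for grouping).
hollow quills (derived state '1') is shared by Taxon 1 and Taxon 6 — a synapomorphy uniting that clade.
Only Taxon 1, Taxon 6, and Taxon 7 show the derived state '1' for tarsal claw bifid, supporting them as a clade.
ocelli absent: derived state '1' in Taxon 6 only — an autapomorphy, so it tells us nothing about relationships among taxa.
Most parsimonious ingroup topology: (((Taxon 6,Taxon 1),Taxon 7),Taxon 5).
Changes per character on this tree: nectar spur: 1; prehensile tail: 1; hollow quills: 1; tarsal claw bifid: 1; ocelli absent: 1.
Total = 5.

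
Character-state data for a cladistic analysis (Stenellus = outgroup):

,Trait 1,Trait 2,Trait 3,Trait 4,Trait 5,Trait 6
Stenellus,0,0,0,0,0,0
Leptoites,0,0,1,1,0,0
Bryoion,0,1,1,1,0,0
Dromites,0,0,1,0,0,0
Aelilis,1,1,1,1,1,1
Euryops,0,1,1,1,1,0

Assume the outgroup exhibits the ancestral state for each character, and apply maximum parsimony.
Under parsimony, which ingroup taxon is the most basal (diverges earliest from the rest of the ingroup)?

The outgroup has state '0' for every character, so '1' is the derived state throughout.
Trait 1 (derived state '1') is unique to Aelilis (autapomorphy; uninformative for grouping).
Trait 2: derived state '1' in Aelilis, Bryoion, and Euryops only — synapomorphy for {Aelilis, Bryoion, Euryops}.
All ingroup taxa share the derived state '1' for Trait 3; it defines the ingroup but does not resolve relationships within it.
Trait 4: derived state '1' in Aelilis, Bryoion, Euryops, and Leptoites only — synapomorphy for {Aelilis, Bryoion, Euryops, Leptoites}.
Trait 5 (derived state '1') is shared by Aelilis and Euryops — a synapomorphy uniting that clade.
Trait 6: derived state '1' in Aelilis only — an autapomorphy, so it tells us nothing about relationships among taxa.
Most parsimonious ingroup topology: ((((Aelilis,Euryops),Bryoion),Leptoites),Dromites).
Dromites is sister to the clade containing all other ingroup taxa, so it is the earliest-diverging (most basal) ingroup lineage.

Dromites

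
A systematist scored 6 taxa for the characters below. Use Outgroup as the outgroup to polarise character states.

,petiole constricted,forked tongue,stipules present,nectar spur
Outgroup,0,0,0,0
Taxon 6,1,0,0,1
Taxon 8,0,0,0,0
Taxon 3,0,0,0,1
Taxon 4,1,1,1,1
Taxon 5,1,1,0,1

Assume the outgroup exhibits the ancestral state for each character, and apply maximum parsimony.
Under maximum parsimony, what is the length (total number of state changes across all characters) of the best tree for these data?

The outgroup has state '0' for every character, so '1' is the derived state throughout.
petiole constricted (derived state '1') is shared by Taxon 4, Taxon 5, and Taxon 6 — a synapomorphy uniting that clade.
forked tongue (derived state '1') is shared by Taxon 4 and Taxon 5 — a synapomorphy uniting that clade.
stipules present (derived state '1') is unique to Taxon 4 (autapomorphy; uninformative for grouping).
nectar spur: derived state '1' in Taxon 3, Taxon 4, Taxon 5, and Taxon 6 only — synapomorphy for {Taxon 3, Taxon 4, Taxon 5, Taxon 6}.
Most parsimonious ingroup topology: (((Taxon 6,(Taxon 4,Taxon 5)),Taxon 3),Taxon 8).
Changes per character on this tree: petiole constricted: 1; forked tongue: 1; stipules present: 1; nectar spur: 1.
Total = 4.

4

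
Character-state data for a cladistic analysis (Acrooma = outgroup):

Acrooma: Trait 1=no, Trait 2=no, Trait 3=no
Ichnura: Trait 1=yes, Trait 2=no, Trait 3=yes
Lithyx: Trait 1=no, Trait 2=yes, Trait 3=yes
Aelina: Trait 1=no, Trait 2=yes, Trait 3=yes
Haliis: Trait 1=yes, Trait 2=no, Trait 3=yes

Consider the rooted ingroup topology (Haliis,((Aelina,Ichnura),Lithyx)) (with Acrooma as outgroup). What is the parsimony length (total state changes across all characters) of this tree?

5

Map each character onto (Haliis,((Aelina,Ichnura),Lithyx)) (rooted by Acrooma) and count the minimum state changes it requires (Fitch parsimony):
Trait 1: 2; Trait 2: 2; Trait 3: 1.
Total tree length = 5.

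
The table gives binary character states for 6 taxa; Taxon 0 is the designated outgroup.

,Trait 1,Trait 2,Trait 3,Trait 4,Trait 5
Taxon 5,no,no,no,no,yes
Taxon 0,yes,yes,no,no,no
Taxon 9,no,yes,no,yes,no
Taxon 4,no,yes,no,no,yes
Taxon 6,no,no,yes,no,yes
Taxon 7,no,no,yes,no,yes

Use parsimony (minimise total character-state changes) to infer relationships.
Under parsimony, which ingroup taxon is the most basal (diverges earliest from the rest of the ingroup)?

Character polarity is set by the outgroup: the derived state is whichever differs from the outgroup's state, so for Trait 1, Trait 2 the derived state is 'no', and for the remaining characters it is 'yes'.
All ingroup taxa share the derived state 'no' for Trait 1; it defines the ingroup but does not resolve relationships within it.
Only Taxon 5, Taxon 6, and Taxon 7 show the derived state 'no' for Trait 2, supporting them as a clade.
Trait 3 (derived state 'yes') is shared by Taxon 6 and Taxon 7 — a synapomorphy uniting that clade.
Trait 4: derived state 'yes' in Taxon 9 only — an autapomorphy, so it tells us nothing about relationships among taxa.
Trait 5: derived state 'yes' in Taxon 4, Taxon 5, Taxon 6, and Taxon 7 only — synapomorphy for {Taxon 4, Taxon 5, Taxon 6, Taxon 7}.
Most parsimonious ingroup topology: ((((Taxon 7,Taxon 6),Taxon 5),Taxon 4),Taxon 9).
Taxon 9 is sister to the clade containing all other ingroup taxa, so it is the earliest-diverging (most basal) ingroup lineage.

Taxon 9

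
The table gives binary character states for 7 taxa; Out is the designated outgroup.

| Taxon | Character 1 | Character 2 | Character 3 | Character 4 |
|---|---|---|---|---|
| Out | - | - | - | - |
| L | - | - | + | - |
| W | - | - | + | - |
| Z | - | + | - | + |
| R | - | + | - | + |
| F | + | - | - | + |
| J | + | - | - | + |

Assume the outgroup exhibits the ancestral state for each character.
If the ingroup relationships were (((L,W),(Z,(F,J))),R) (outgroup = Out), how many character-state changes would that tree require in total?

6

Map each character onto (((L,W),(Z,(F,J))),R) (rooted by Out) and count the minimum state changes it requires (Fitch parsimony):
Character 1: 1; Character 2: 2; Character 3: 1; Character 4: 2.
Total tree length = 6.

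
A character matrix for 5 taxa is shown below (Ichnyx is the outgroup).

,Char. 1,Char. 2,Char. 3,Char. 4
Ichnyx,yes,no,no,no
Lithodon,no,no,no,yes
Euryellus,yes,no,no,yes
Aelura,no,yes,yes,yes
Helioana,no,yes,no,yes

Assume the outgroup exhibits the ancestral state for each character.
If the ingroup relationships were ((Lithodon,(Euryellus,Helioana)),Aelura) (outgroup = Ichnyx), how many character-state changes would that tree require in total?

Map each character onto ((Lithodon,(Euryellus,Helioana)),Aelura) (rooted by Ichnyx) and count the minimum state changes it requires (Fitch parsimony):
Char. 1: 2; Char. 2: 2; Char. 3: 1; Char. 4: 1.
Total tree length = 6.

6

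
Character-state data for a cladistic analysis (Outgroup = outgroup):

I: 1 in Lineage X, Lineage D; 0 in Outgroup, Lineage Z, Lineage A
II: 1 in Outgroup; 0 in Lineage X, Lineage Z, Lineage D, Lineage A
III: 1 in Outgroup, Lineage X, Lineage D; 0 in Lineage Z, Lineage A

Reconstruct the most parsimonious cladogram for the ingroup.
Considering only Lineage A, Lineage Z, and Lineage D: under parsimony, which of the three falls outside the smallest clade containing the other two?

Lineage D

Character polarity is set by the outgroup: the derived state is whichever differs from the outgroup's state, so for II, III the derived state is '0', and for the remaining characters it is '1'.
I (derived state '1') is shared by Lineage D and Lineage X — a synapomorphy uniting that clade.
All ingroup taxa share the derived state '0' for II; it defines the ingroup but does not resolve relationships within it.
III (derived state '0') is shared by Lineage A and Lineage Z — a synapomorphy uniting that clade.
Most parsimonious ingroup topology: ((Lineage X,Lineage D),(Lineage Z,Lineage A)).
Lineage Z and Lineage A share a more recent common ancestor with each other than either does with Lineage D, so Lineage D is the least closely related of the three.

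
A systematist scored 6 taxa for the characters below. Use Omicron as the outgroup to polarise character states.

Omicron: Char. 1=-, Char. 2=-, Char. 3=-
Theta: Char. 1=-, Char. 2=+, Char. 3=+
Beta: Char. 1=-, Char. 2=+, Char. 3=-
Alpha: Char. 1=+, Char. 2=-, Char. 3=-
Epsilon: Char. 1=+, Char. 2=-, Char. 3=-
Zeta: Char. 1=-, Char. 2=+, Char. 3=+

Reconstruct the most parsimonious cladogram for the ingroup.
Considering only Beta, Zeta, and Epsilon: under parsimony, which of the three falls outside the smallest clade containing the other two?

The outgroup has state '-' for every character, so '+' is the derived state throughout.
Char. 1: derived state '+' in Alpha and Epsilon only — synapomorphy for {Alpha, Epsilon}.
Char. 2: derived state '+' in Beta, Theta, and Zeta only — synapomorphy for {Beta, Theta, Zeta}.
Char. 3 (derived state '+') is shared by Theta and Zeta — a synapomorphy uniting that clade.
Most parsimonious ingroup topology: (((Theta,Zeta),Beta),(Alpha,Epsilon)).
Beta and Zeta share a more recent common ancestor with each other than either does with Epsilon, so Epsilon is the least closely related of the three.

Epsilon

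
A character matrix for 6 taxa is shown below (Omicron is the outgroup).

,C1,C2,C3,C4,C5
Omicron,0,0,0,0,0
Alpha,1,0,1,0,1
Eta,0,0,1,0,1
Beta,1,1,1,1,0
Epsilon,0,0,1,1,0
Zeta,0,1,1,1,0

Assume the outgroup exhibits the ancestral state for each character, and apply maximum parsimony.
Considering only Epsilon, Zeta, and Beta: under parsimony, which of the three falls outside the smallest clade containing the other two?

Epsilon

The outgroup has state '0' for every character, so '1' is the derived state throughout.
C1 groups Alpha and Beta, which is incompatible with the clades supported by the remaining characters; treating it as convergent (homoplasy) costs fewer steps than any alternative tree.
Only Beta and Zeta show the derived state '1' for C2, supporting them as a clade.
All ingroup taxa share the derived state '1' for C3; it defines the ingroup but does not resolve relationships within it.
C4 (derived state '1') is shared by Beta, Epsilon, and Zeta — a synapomorphy uniting that clade.
Only Alpha and Eta show the derived state '1' for C5, supporting them as a clade.
Most parsimonious ingroup topology: ((Alpha,Eta),((Beta,Zeta),Epsilon)).
Beta and Zeta share a more recent common ancestor with each other than either does with Epsilon, so Epsilon is the least closely related of the three.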